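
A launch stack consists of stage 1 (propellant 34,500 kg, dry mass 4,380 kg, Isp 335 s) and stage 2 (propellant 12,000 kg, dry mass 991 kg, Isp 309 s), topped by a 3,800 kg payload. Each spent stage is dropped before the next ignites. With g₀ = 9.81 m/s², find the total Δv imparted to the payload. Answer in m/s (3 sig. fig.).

Ignition mass of stage 1 = 34,500+4,380 + 12,000+991 + 3,800 = 55,671 kg.
Stage 1: m₀ = 55,671 kg, m_f = 55,671 − 34,500 = 21,171 kg; Δv = 335×9.81×ln(2.63) = 3286.4×0.9668 ≈ 3177 m/s.
Stage 2: m₀ = 16,791 kg, m_f = 16,791 − 12,000 = 4,791 kg; Δv = 309×9.81×ln(3.505) = 3031.3×1.2541 ≈ 3802 m/s.
Total Δv = 3177 + 3802 = 6979 m/s.

Δv ≈ 6980 m/s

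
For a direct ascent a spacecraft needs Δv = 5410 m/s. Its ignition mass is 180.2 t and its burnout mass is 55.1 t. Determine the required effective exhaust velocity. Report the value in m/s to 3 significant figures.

ln(m₀/m_f) = ln(180200/55100) = ln(3.27) = 1.1849.
v_e = Δv / ln(m₀/m_f) = 5410 / 1.1849 = 4565.7 m/s.

v_e ≈ 4570 m/s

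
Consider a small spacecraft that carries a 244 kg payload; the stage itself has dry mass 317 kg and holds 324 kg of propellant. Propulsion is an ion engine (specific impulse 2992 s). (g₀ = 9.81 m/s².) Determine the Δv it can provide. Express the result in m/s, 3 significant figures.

v_e = Isp · g₀ = 2992 × 9.81 = 29351.5 m/s.
m₀ = payload + dry + propellant = 244 + 317 + 324 = 885 kg.
m_f = payload + dry = 244 + 317 = 561 kg.
Using Δv = v_e ln(m₀/m_f): Δv = v_e · ln(m₀/m_f) = 29351.5 × ln(1.578) = 29351.5 × 0.4559 ≈ 13380.4 m/s.

Δv ≈ 13400 m/s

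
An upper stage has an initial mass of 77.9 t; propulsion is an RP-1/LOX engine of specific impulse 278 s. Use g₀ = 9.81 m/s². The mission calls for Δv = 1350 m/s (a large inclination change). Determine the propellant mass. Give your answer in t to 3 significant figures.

propellant mass ≈ 30.4 t

v_e = Isp · g₀ = 278 × 9.81 = 2727.2 m/s.
By the Tsiolkovsky rocket equation, m₀/m_f = exp(Δv / v_e) = exp(1350 / 2727.2) = exp(0.4950) = 1.6405.
m_f = 77.9 / 1.6405 = 47.4855 t, so propellant = m₀ − m_f = 77.9 − 47.4855 = 30.4145 t.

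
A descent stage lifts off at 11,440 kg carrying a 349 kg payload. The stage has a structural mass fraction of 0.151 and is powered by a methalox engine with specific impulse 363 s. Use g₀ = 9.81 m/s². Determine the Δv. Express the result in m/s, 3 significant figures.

Stage wet mass = m₀ − payload = 11,440 − 349 = 11,091 kg.
Stage dry mass = ε × stage wet mass = 0.151 × 11,091 = 1,674.74 kg.
Burnout mass m_f = stage dry + payload = 1,674.74 + 349 = 2,023.74 kg.
v_e = Isp · g₀ = 363 × 9.81 = 3561.0 m/s.
Using Δv = v_e ln(m₀/m_f): Δv = v_e · ln(11,440/2,023.74) = 3561.0 × ln(5.653) = 3561.0 × 1.7322 ≈ 6168 m/s.

Δv ≈ 6170 m/s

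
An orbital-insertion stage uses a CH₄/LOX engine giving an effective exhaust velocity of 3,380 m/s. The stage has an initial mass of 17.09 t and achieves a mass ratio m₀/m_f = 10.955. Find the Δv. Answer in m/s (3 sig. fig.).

Δv = v_e · ln(10.955) = 3380.0 × 2.3938 ≈ 8091.0 m/s.

Δv ≈ 8090 m/s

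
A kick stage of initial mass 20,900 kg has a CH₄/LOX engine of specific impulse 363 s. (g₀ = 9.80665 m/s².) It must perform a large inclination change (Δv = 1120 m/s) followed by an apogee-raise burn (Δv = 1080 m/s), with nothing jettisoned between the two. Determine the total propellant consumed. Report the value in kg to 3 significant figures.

total propellant consumed ≈ 9630 kg

v_e = Isp · g₀ = 363 × 9.80665 = 3559.8 m/s.
After the first burn: m = 20900 × exp(−1120/3559.8) = 20900 × 0.73006 = 15,258.3 kg.
After the second burn: m = 15,258.3 × exp(−1080/3559.8) = 15,258.3 × 0.73831 = 11,265.4 kg.
Total propellant = m₀ − m_final = 20900 − 11,265.4 = 9,634.6 kg.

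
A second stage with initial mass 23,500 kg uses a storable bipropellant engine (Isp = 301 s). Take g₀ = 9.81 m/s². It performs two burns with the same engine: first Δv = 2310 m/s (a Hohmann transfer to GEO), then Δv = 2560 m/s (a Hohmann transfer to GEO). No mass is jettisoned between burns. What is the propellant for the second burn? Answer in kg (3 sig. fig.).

propellant for the second burn ≈ 6230 kg

v_e = Isp · g₀ = 301 × 9.81 = 2952.8 m/s.
After the first burn: m = 23500 × exp(−2310/2952.8) = 23500 × 0.45735 = 10,747.7 kg.
After the second burn: m = 10,747.7 × exp(−2560/2952.8) = 10,747.7 × 0.42022 = 4,516.4 kg.
Second-burn propellant = 10,747.7 − 4,516.4 = 6,231.3 kg.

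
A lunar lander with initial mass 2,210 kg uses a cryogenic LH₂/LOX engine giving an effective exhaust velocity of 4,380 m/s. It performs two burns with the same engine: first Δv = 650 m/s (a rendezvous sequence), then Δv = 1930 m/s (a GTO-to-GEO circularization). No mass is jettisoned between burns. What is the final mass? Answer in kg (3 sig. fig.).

After the first burn: m = 2210 × exp(−650/4380.0) = 2210 × 0.86208 = 1,905.2 kg.
After the second burn: m = 1,905.2 × exp(−1930/4380.0) = 1,905.2 × 0.64362 = 1,226.22 kg.

final mass ≈ 1230 kg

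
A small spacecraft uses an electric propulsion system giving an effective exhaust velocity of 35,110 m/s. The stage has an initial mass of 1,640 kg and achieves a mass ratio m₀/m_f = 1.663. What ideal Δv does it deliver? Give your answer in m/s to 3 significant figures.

Δv ≈ 17900 m/s

By the Tsiolkovsky rocket equation, Δv = v_e · ln(1.663) = 35110.0 × 0.5086 ≈ 17857.8 m/s.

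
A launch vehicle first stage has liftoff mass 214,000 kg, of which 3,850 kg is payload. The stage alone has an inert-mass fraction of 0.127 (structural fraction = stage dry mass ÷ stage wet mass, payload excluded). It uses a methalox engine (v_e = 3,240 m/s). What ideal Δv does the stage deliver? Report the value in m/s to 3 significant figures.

Stage wet mass = m₀ − payload = 214,000 − 3,850 = 210,150 kg.
Stage dry mass = ε × stage wet mass = 0.127 × 210,150 = 26,689.1 kg.
Burnout mass m_f = stage dry + payload = 26,689.1 + 3,850 = 30,539.1 kg.
From the ideal rocket equation, Δv = v_e · ln(214,000/30,539.1) = 3240.0 × ln(7.007) = 3240.0 × 1.9470 ≈ 6308 m/s.

Δv ≈ 6310 m/s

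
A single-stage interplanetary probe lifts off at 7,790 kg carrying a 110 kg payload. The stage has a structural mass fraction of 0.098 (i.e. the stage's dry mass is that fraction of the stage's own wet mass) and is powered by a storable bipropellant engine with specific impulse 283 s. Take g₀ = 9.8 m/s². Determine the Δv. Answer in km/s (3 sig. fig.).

Stage wet mass = m₀ − payload = 7,790 − 110 = 7,680 kg.
Stage dry mass = ε × stage wet mass = 0.098 × 7,680 = 752.64 kg.
Burnout mass m_f = stage dry + payload = 752.64 + 110 = 862.64 kg.
v_e = Isp · g₀ = 283 × 9.8 = 2773.4 m/s.
Δv = v_e · ln(7,790/862.64) = 2773.4 × ln(9.03) = 2773.4 × 2.2006 ≈ 6103 m/s.

Δv ≈ 6.10 km/s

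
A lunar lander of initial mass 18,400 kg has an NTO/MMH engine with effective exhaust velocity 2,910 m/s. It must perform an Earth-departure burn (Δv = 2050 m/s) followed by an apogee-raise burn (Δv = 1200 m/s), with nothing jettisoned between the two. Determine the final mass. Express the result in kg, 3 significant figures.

final mass ≈ 6020 kg

After the first burn: m = 18400 × exp(−2050/2910.0) = 18400 × 0.49437 = 9,096.41 kg.
After the second burn: m = 9,096.41 × exp(−1200/2910.0) = 9,096.41 × 0.66208 = 6,022.55 kg.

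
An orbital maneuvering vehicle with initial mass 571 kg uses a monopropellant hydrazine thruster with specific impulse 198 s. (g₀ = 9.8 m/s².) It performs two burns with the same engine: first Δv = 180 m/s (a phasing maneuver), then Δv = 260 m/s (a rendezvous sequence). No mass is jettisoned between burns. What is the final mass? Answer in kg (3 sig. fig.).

v_e = Isp · g₀ = 198 × 9.8 = 1940.4 m/s.
After the first burn: m = 571 × exp(−180/1940.4) = 571 × 0.91141 = 520.415 kg.
After the second burn: m = 520.415 × exp(−260/1940.4) = 520.415 × 0.87460 = 455.155 kg.

final mass ≈ 455 kg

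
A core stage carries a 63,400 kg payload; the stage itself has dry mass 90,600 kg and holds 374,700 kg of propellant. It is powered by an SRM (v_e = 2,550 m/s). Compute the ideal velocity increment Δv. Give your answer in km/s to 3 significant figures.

Δv ≈ 3.15 km/s

m₀ = payload + dry + propellant = 63,400 + 90,600 + 374,700 = 528,700 kg.
m_f = payload + dry = 63,400 + 90,600 = 154,000 kg.
Rocket equation: Δv = v_e · ln(m₀/m_f) = 2550.0 × ln(3.433) = 2550.0 × 1.2335 ≈ 3145.3 m/s.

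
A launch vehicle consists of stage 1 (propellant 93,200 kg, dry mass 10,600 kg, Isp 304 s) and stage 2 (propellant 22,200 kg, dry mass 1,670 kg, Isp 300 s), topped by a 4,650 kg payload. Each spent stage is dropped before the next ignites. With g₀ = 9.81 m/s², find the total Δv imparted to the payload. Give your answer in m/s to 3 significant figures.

Δv ≈ 8070 m/s

Ignition mass of stage 1 = 93,200+10,600 + 22,200+1,670 + 4,650 = 132,320 kg.
Stage 1: m₀ = 132,320 kg, m_f = 132,320 − 93,200 = 39,120 kg; Δv = 304×9.81×ln(3.382) = 2982.2×1.2186 ≈ 3634 m/s.
Stage 2: m₀ = 28,520 kg, m_f = 28,520 − 22,200 = 6,320 kg; Δv = 300×9.81×ln(4.513) = 2943.0×1.5069 ≈ 4435 m/s.
Total Δv = 3634 + 4435 = 8069 m/s.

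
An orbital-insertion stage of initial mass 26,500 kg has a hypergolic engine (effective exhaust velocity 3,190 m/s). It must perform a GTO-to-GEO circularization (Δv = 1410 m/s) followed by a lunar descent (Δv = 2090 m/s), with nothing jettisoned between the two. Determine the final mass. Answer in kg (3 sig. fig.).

final mass ≈ 8850 kg

After the first burn: m = 26500 × exp(−1410/3190.0) = 26500 × 0.64275 = 17,032.9 kg.
After the second burn: m = 17,032.9 × exp(−2090/3190.0) = 17,032.9 × 0.51935 = 8,846.04 kg.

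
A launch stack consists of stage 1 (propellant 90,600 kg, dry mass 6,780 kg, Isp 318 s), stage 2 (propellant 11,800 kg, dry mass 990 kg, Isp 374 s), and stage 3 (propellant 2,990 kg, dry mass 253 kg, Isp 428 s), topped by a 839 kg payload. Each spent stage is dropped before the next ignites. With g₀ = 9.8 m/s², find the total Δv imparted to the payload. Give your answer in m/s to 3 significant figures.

Ignition mass of stage 1 = 90,600+6,780 + 11,800+990 + 2,990+253 + 839 = 114,252 kg.
Stage 1: m₀ = 114,252 kg, m_f = 114,252 − 90,600 = 23,652 kg; Δv = 318×9.8×ln(4.831) = 3116.4×1.5750 ≈ 4908 m/s.
Stage 2: m₀ = 16,872 kg, m_f = 16,872 − 11,800 = 5,072 kg; Δv = 374×9.8×ln(3.326) = 3665.2×1.2019 ≈ 4405 m/s.
Stage 3: m₀ = 4,082 kg, m_f = 4,082 − 2,990 = 1,092 kg; Δv = 428×9.8×ln(3.738) = 4194.4×1.3186 ≈ 5531 m/s.
Total Δv = 4908 + 4405 + 5531 = 14844 m/s.

Δv ≈ 14800 m/s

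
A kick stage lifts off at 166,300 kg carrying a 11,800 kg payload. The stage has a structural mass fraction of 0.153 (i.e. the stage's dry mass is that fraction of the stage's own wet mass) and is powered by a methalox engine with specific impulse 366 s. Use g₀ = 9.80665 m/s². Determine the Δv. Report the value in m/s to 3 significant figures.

Stage wet mass = m₀ − payload = 166,300 − 11,800 = 154,500 kg.
Stage dry mass = ε × stage wet mass = 0.153 × 154,500 = 23,638.5 kg.
Burnout mass m_f = stage dry + payload = 23,638.5 + 11,800 = 35,438.5 kg.
v_e = Isp · g₀ = 366 × 9.80665 = 3589.2 m/s.
By the Tsiolkovsky rocket equation, Δv = v_e · ln(166,300/35,438.5) = 3589.2 × ln(4.693) = 3589.2 × 1.5460 ≈ 5549 m/s.

Δv ≈ 5550 m/s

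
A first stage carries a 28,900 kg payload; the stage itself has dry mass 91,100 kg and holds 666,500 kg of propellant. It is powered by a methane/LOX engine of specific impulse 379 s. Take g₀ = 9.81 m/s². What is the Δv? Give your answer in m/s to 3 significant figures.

v_e = Isp · g₀ = 379 × 9.81 = 3718.0 m/s.
m₀ = payload + dry + propellant = 28,900 + 91,100 + 666,500 = 786,500 kg.
m_f = payload + dry = 28,900 + 91,100 = 120,000 kg.
Δv = v_e · ln(m₀/m_f) = 3718.0 × ln(6.554) = 3718.0 × 1.8801 ≈ 6990.2 m/s.

Δv ≈ 6990 m/s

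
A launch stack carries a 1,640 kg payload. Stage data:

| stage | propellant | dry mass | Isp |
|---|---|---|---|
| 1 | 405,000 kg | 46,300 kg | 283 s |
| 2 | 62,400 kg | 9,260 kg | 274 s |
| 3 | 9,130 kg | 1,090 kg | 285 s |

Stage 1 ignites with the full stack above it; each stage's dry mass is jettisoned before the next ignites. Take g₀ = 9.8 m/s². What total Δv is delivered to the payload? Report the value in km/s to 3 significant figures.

Ignition mass of stage 1 = 405,000+46,300 + 62,400+9,260 + 9,130+1,090 + 1,640 = 534,820 kg.
Stage 1: m₀ = 534,820 kg, m_f = 534,820 − 405,000 = 129,820 kg; Δv = 283×9.8×ln(4.12) = 2773.4×1.4158 ≈ 3927 m/s.
Stage 2: m₀ = 83,520 kg, m_f = 83,520 − 62,400 = 21,120 kg; Δv = 274×9.8×ln(3.955) = 2685.2×1.3749 ≈ 3692 m/s.
Stage 3: m₀ = 11,860 kg, m_f = 11,860 − 9,130 = 2,730 kg; Δv = 285×9.8×ln(4.344) = 2793.0×1.4689 ≈ 4103 m/s.
Total Δv = 3927 + 3692 + 4103 = 11722 m/s.

Δv ≈ 11.7 km/s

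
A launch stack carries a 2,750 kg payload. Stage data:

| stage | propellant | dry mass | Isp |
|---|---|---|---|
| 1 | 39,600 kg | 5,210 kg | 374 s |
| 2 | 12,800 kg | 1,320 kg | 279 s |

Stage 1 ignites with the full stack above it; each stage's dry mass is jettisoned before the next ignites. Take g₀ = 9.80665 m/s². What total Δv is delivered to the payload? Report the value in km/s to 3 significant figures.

Ignition mass of stage 1 = 39,600+5,210 + 12,800+1,320 + 2,750 = 61,680 kg.
Stage 1: m₀ = 61,680 kg, m_f = 61,680 − 39,600 = 22,080 kg; Δv = 374×9.80665×ln(2.793) = 3667.7×1.0273 ≈ 3768 m/s.
Stage 2: m₀ = 16,870 kg, m_f = 16,870 − 12,800 = 4,070 kg; Δv = 279×9.80665×ln(4.145) = 2736.1×1.4219 ≈ 3890 m/s.
Total Δv = 3768 + 3890 = 7658 m/s.

Δv ≈ 7.66 km/s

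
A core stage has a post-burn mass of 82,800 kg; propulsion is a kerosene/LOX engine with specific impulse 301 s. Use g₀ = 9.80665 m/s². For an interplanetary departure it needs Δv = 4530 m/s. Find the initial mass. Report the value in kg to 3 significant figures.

initial mass ≈ 384000 kg

v_e = Isp · g₀ = 301 × 9.80665 = 2951.8 m/s.
Using Δv = v_e ln(m₀/m_f): m₀/m_f = exp(Δv / v_e) = exp(4530 / 2951.8) = exp(1.5347) = 4.6397.
m₀ = m_f × 4.6397 = 82,800 × 4.6397 = 384,167 kg.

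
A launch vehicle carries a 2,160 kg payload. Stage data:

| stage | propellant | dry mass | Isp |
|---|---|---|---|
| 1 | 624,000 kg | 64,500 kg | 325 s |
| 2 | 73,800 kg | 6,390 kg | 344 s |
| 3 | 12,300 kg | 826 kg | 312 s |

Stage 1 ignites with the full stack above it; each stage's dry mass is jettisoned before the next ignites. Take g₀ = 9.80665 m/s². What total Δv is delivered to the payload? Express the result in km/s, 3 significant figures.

Δv ≈ 15.1 km/s

Ignition mass of stage 1 = 624,000+64,500 + 73,800+6,390 + 12,300+826 + 2,160 = 783,976 kg.
Stage 1: m₀ = 783,976 kg, m_f = 783,976 − 624,000 = 159,976 kg; Δv = 325×9.80665×ln(4.901) = 3187.2×1.5894 ≈ 5066 m/s.
Stage 2: m₀ = 95,476 kg, m_f = 95,476 − 73,800 = 21,676 kg; Δv = 344×9.80665×ln(4.405) = 3373.5×1.4827 ≈ 5002 m/s.
Stage 3: m₀ = 15,286 kg, m_f = 15,286 − 12,300 = 2,986 kg; Δv = 312×9.80665×ln(5.119) = 3059.7×1.6330 ≈ 4996 m/s.
Total Δv = 5066 + 5002 + 4996 = 15064 m/s.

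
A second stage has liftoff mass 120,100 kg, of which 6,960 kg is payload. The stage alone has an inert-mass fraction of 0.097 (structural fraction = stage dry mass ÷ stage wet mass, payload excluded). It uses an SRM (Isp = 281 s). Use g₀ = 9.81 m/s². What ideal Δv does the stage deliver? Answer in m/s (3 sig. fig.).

Δv ≈ 5240 m/s

Stage wet mass = m₀ − payload = 120,100 − 6,960 = 113,140 kg.
Stage dry mass = ε × stage wet mass = 0.097 × 113,140 = 10,974.6 kg.
Burnout mass m_f = stage dry + payload = 10,974.6 + 6,960 = 17,934.6 kg.
v_e = Isp · g₀ = 281 × 9.81 = 2756.6 m/s.
Using Δv = v_e ln(m₀/m_f): Δv = v_e · ln(120,100/17,934.6) = 2756.6 × ln(6.697) = 2756.6 × 1.9016 ≈ 5242 m/s.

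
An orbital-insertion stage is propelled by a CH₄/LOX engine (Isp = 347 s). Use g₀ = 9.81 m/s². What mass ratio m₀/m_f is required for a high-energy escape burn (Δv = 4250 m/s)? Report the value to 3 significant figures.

v_e = Isp · g₀ = 347 × 9.81 = 3404.1 m/s.
m₀/m_f = exp(Δv / v_e) = exp(4250 / 3404.1) = exp(1.2485) = 3.4851.

mass ratio ≈ 3.49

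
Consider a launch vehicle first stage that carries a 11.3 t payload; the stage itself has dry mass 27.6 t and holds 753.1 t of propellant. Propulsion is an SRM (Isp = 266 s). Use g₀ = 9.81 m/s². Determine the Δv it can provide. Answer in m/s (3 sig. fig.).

v_e = Isp · g₀ = 266 × 9.81 = 2609.5 m/s.
m₀ = payload + dry + propellant = 11.3 + 27.6 + 753.1 = 792 t.
m_f = payload + dry = 11.3 + 27.6 = 38.9 t.
By the Tsiolkovsky rocket equation, Δv = v_e · ln(m₀/m_f) = 2609.5 × ln(20.36) = 2609.5 × 3.0136 ≈ 7863.8 m/s.

Δv ≈ 7860 m/s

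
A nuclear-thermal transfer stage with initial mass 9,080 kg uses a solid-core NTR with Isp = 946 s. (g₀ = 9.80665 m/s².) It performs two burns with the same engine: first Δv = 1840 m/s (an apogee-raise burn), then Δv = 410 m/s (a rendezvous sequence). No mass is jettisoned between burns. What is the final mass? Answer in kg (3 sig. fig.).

final mass ≈ 7120 kg

v_e = Isp · g₀ = 946 × 9.80665 = 9277.1 m/s.
After the first burn: m = 9080 × exp(−1840/9277.1) = 9080 × 0.82009 = 7,446.42 kg.
After the second burn: m = 7,446.42 × exp(−410/9277.1) = 7,446.42 × 0.95677 = 7,124.51 kg.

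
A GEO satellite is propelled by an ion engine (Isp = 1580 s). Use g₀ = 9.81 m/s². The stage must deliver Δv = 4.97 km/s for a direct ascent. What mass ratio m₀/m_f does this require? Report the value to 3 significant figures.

v_e = Isp · g₀ = 1580 × 9.81 = 15499.8 m/s.
From the ideal rocket equation, m₀/m_f = exp(Δv / v_e) = exp(4970 / 15499.8) = exp(0.3206) = 1.3780.

mass ratio ≈ 1.38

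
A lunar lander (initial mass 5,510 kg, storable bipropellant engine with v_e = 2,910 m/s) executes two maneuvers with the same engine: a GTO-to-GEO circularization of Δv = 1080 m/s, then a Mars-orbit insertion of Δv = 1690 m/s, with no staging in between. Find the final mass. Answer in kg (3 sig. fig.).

After the first burn: m = 5510 × exp(−1080/2910.0) = 5510 × 0.68995 = 3,801.62 kg.
After the second burn: m = 3,801.62 × exp(−1690/2910.0) = 3,801.62 × 0.55948 = 2,126.93 kg.

final mass ≈ 2130 kg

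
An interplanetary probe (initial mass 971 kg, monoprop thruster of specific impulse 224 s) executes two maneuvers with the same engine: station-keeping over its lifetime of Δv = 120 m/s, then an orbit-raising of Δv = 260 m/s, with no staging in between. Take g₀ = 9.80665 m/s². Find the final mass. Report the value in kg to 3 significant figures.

v_e = Isp · g₀ = 224 × 9.80665 = 2196.7 m/s.
After the first burn: m = 971 × exp(−120/2196.7) = 971 × 0.94684 = 919.382 kg.
After the second burn: m = 919.382 × exp(−260/2196.7) = 919.382 × 0.88838 = 816.761 kg.

final mass ≈ 817 kg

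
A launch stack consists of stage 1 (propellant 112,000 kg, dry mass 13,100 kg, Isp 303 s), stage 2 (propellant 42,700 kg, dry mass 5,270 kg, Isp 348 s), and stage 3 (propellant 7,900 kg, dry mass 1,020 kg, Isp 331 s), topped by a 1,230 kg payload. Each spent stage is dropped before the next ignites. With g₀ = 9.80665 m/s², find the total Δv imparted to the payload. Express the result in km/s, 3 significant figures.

Ignition mass of stage 1 = 112,000+13,100 + 42,700+5,270 + 7,900+1,020 + 1,230 = 183,220 kg.
Stage 1: m₀ = 183,220 kg, m_f = 183,220 − 112,000 = 71,220 kg; Δv = 303×9.80665×ln(2.573) = 2971.4×0.9449 ≈ 2808 m/s.
Stage 2: m₀ = 58,120 kg, m_f = 58,120 − 42,700 = 15,420 kg; Δv = 348×9.80665×ln(3.769) = 3412.7×1.3268 ≈ 4528 m/s.
Stage 3: m₀ = 10,150 kg, m_f = 10,150 − 7,900 = 2,250 kg; Δv = 331×9.80665×ln(4.511) = 3246.0×1.5065 ≈ 4890 m/s.
Total Δv = 2808 + 4528 + 4890 = 12226 m/s.

Δv ≈ 12.2 km/s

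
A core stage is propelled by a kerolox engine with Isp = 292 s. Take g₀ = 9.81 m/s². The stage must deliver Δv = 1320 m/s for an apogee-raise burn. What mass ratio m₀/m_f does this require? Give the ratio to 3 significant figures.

v_e = Isp · g₀ = 292 × 9.81 = 2864.5 m/s.
From the ideal rocket equation, m₀/m_f = exp(Δv / v_e) = exp(1320 / 2864.5) = exp(0.4608) = 1.5854.

mass ratio ≈ 1.59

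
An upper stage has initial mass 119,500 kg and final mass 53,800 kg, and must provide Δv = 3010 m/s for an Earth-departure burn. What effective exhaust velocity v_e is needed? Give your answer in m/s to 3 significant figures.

v_e ≈ 3770 m/s

ln(m₀/m_f) = ln(119500/53800) = ln(2.221) = 0.7980.
v_e = Δv / ln(m₀/m_f) = 3010 / 0.7980 = 3771.7 m/s.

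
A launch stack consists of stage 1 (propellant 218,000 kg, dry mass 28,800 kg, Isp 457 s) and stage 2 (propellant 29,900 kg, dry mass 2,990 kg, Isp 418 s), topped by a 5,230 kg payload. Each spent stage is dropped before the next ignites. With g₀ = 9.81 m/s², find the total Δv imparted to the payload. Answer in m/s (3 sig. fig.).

Ignition mass of stage 1 = 218,000+28,800 + 29,900+2,990 + 5,230 = 284,920 kg.
Stage 1: m₀ = 284,920 kg, m_f = 284,920 − 218,000 = 66,920 kg; Δv = 457×9.81×ln(4.258) = 4483.2×1.4487 ≈ 6495 m/s.
Stage 2: m₀ = 38,120 kg, m_f = 38,120 − 29,900 = 8,220 kg; Δv = 418×9.81×ln(4.637) = 4100.6×1.5342 ≈ 6291 m/s.
Total Δv = 6495 + 6291 = 12786 m/s.

Δv ≈ 12800 m/s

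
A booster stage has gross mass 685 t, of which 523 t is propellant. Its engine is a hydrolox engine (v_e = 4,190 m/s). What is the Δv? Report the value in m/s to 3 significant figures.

Δv ≈ 6040 m/s

m_f = m₀ − m_prop = 685 − 523 = 162 t.
By the Tsiolkovsky rocket equation, Δv = v_e · ln(m₀/m_f) = 4190.0 × ln(4.228) = 4190.0 × 1.4418 ≈ 6041.2 m/s.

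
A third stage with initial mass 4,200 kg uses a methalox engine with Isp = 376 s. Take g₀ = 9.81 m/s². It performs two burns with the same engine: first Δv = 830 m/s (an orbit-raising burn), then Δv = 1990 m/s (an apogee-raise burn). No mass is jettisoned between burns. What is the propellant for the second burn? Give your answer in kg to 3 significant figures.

propellant for the second burn ≈ 1400 kg

v_e = Isp · g₀ = 376 × 9.81 = 3688.6 m/s.
After the first burn: m = 4200 × exp(−830/3688.6) = 4200 × 0.79850 = 3,353.7 kg.
After the second burn: m = 3,353.7 × exp(−1990/3688.6) = 3,353.7 × 0.58304 = 1,955.34 kg.
Second-burn propellant = 3,353.7 − 1,955.34 = 1,398.36 kg.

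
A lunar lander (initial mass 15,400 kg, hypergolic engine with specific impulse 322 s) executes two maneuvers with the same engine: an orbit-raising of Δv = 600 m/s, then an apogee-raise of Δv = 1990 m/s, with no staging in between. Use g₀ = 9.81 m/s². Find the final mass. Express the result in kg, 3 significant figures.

v_e = Isp · g₀ = 322 × 9.81 = 3158.8 m/s.
After the first burn: m = 15400 × exp(−600/3158.8) = 15400 × 0.82701 = 12,736 kg.
After the second burn: m = 12,736 × exp(−1990/3158.8) = 12,736 × 0.53260 = 6,783.19 kg.

final mass ≈ 6780 kg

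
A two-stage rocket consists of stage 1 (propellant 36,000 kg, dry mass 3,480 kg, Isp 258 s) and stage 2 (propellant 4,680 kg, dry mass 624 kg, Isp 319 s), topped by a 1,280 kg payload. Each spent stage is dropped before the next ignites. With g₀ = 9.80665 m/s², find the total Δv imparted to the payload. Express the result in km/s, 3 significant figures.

Δv ≈ 7.73 km/s

Ignition mass of stage 1 = 36,000+3,480 + 4,680+624 + 1,280 = 46,064 kg.
Stage 1: m₀ = 46,064 kg, m_f = 46,064 − 36,000 = 10,064 kg; Δv = 258×9.80665×ln(4.577) = 2530.1×1.5211 ≈ 3848 m/s.
Stage 2: m₀ = 6,584 kg, m_f = 6,584 − 4,680 = 1,904 kg; Δv = 319×9.80665×ln(3.458) = 3128.3×1.2407 ≈ 3881 m/s.
Total Δv = 3848 + 3881 = 7729 m/s.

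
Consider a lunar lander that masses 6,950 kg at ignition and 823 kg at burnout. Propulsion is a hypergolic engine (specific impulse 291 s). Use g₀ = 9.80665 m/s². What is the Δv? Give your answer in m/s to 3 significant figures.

v_e = Isp · g₀ = 291 × 9.80665 = 2853.7 m/s.
Using Δv = v_e ln(m₀/m_f): Δv = v_e · ln(m₀/m_f) = 2853.7 × ln(8.445) = 2853.7 × 2.1335 ≈ 6088.6 m/s.

Δv ≈ 6090 m/s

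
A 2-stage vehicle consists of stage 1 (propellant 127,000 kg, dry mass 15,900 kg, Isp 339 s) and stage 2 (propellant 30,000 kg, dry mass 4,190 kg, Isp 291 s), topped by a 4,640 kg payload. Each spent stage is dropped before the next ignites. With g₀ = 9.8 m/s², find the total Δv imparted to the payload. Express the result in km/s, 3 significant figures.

Ignition mass of stage 1 = 127,000+15,900 + 30,000+4,190 + 4,640 = 181,730 kg.
Stage 1: m₀ = 181,730 kg, m_f = 181,730 − 127,000 = 54,730 kg; Δv = 339×9.8×ln(3.32) = 3322.2×1.2001 ≈ 3987 m/s.
Stage 2: m₀ = 38,830 kg, m_f = 38,830 − 30,000 = 8,830 kg; Δv = 291×9.8×ln(4.398) = 2851.8×1.4810 ≈ 4224 m/s.
Total Δv = 3987 + 4224 = 8211 m/s.

Δv ≈ 8.21 km/s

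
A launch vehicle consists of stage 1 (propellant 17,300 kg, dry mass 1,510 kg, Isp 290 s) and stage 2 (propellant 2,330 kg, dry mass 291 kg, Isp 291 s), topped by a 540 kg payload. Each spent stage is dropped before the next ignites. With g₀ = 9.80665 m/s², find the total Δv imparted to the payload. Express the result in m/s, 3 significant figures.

Δv ≈ 8220 m/s

Ignition mass of stage 1 = 17,300+1,510 + 2,330+291 + 540 = 21,971 kg.
Stage 1: m₀ = 21,971 kg, m_f = 21,971 − 17,300 = 4,671 kg; Δv = 290×9.80665×ln(4.704) = 2843.9×1.5484 ≈ 4403 m/s.
Stage 2: m₀ = 3,161 kg, m_f = 3,161 − 2,330 = 831 kg; Δv = 291×9.80665×ln(3.804) = 2853.7×1.3360 ≈ 3813 m/s.
Total Δv = 4403 + 3813 = 8216 m/s.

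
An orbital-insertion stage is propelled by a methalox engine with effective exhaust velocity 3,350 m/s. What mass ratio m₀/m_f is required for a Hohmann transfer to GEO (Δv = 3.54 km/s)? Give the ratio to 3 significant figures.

mass ratio ≈ 2.88

m₀/m_f = exp(Δv / v_e) = exp(3540 / 3350.0) = exp(1.0567) = 2.8769.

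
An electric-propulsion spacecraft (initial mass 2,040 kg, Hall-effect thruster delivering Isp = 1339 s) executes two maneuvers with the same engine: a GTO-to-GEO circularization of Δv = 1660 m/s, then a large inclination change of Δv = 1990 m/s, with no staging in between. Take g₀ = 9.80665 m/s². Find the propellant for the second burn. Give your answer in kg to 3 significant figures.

v_e = Isp · g₀ = 1339 × 9.80665 = 13131.1 m/s.
After the first burn: m = 2040 × exp(−1660/13131.1) = 2040 × 0.88125 = 1,797.75 kg.
After the second burn: m = 1,797.75 × exp(−1990/13131.1) = 1,797.75 × 0.85938 = 1,544.95 kg.
Second-burn propellant = 1,797.75 − 1,544.95 = 252.8 kg.

propellant for the second burn ≈ 253 kg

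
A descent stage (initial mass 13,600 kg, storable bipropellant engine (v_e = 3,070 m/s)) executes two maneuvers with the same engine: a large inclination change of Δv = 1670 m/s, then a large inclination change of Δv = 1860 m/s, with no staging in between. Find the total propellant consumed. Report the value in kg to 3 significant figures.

After the first burn: m = 13600 × exp(−1670/3070.0) = 13600 × 0.58044 = 7,893.98 kg.
After the second burn: m = 7,893.98 × exp(−1860/3070.0) = 7,893.98 × 0.54560 = 4,306.96 kg.
Total propellant = m₀ − m_final = 13600 − 4,306.96 = 9,293.04 kg.

total propellant consumed ≈ 9290 kg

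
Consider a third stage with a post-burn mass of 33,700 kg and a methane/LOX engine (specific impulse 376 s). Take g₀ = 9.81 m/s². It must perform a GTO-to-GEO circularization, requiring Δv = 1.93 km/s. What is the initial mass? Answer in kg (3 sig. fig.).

v_e = Isp · g₀ = 376 × 9.81 = 3688.6 m/s.
By the Tsiolkovsky rocket equation, m₀/m_f = exp(Δv / v_e) = exp(1930 / 3688.6) = exp(0.5232) = 1.6875.
m₀ = m_f × 1.6875 = 33,700 × 1.6875 = 56,868.8 kg.

initial mass ≈ 56900 kg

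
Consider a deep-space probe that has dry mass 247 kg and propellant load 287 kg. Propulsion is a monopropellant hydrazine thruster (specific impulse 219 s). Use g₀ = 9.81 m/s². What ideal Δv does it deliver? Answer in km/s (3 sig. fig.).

Δv ≈ 1.66 km/s

v_e = Isp · g₀ = 219 × 9.81 = 2148.4 m/s.
m₀ = m_dry + m_prop = 247 + 287 = 534 kg.
Δv = v_e · ln(m₀/m_f) = 2148.4 × ln(2.162) = 2148.4 × 0.7710 ≈ 1656.4 m/s.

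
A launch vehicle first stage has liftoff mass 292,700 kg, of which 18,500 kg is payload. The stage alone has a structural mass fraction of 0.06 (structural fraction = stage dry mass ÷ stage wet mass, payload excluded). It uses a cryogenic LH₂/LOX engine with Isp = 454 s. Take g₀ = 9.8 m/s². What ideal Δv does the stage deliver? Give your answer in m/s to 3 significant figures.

Stage wet mass = m₀ − payload = 292,700 − 18,500 = 274,200 kg.
Stage dry mass = ε × stage wet mass = 0.06 × 274,200 = 16,452 kg.
Burnout mass m_f = stage dry + payload = 16,452 + 18,500 = 34,952 kg.
v_e = Isp · g₀ = 454 × 9.8 = 4449.2 m/s.
Δv = v_e · ln(292,700/34,952) = 4449.2 × ln(8.374) = 4449.2 × 2.1252 ≈ 9455 m/s.

Δv ≈ 9460 m/s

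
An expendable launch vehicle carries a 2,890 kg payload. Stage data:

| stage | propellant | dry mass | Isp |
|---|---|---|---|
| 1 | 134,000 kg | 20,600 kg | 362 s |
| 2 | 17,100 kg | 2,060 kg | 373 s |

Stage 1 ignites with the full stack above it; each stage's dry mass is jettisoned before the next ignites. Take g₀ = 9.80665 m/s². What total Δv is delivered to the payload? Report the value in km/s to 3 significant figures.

Ignition mass of stage 1 = 134,000+20,600 + 17,100+2,060 + 2,890 = 176,650 kg.
Stage 1: m₀ = 176,650 kg, m_f = 176,650 − 134,000 = 42,650 kg; Δv = 362×9.80665×ln(4.142) = 3550.0×1.4211 ≈ 5045 m/s.
Stage 2: m₀ = 22,050 kg, m_f = 22,050 − 17,100 = 4,950 kg; Δv = 373×9.80665×ln(4.455) = 3657.9×1.4939 ≈ 5465 m/s.
Total Δv = 5045 + 5465 = 10510 m/s.

Δv ≈ 10.5 km/s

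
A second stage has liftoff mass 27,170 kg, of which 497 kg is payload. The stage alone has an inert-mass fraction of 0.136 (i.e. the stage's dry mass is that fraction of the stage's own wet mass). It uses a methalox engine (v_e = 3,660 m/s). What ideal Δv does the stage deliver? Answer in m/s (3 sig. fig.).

Δv ≈ 6900 m/s

Stage wet mass = m₀ − payload = 27,170 − 497 = 26,673 kg.
Stage dry mass = ε × stage wet mass = 0.136 × 26,673 = 3,627.53 kg.
Burnout mass m_f = stage dry + payload = 3,627.53 + 497 = 4,124.53 kg.
Using Δv = v_e ln(m₀/m_f): Δv = v_e · ln(27,170/4,124.53) = 3660.0 × ln(6.587) = 3660.0 × 1.8852 ≈ 6900 m/s.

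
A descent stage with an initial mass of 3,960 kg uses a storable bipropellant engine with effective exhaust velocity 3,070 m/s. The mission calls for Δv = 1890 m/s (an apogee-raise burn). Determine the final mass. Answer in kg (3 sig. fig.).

Using Δv = v_e ln(m₀/m_f): m₀/m_f = exp(Δv / v_e) = exp(1890 / 3070.0) = exp(0.6156) = 1.8508.
m_f = m₀ / 1.8508 = 3,960 / 1.8508 = 2,139.62 kg.

final mass ≈ 2140 kg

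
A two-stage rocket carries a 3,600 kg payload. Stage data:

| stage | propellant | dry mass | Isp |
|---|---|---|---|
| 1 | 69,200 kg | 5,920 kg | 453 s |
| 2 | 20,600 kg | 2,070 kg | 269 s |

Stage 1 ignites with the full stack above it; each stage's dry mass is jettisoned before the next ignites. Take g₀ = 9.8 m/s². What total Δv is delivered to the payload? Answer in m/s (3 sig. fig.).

Δv ≈ 9140 m/s

Ignition mass of stage 1 = 69,200+5,920 + 20,600+2,070 + 3,600 = 101,390 kg.
Stage 1: m₀ = 101,390 kg, m_f = 101,390 − 69,200 = 32,190 kg; Δv = 453×9.8×ln(3.15) = 4439.4×1.1473 ≈ 5093 m/s.
Stage 2: m₀ = 26,270 kg, m_f = 26,270 − 20,600 = 5,670 kg; Δv = 269×9.8×ln(4.633) = 2636.2×1.5332 ≈ 4042 m/s.
Total Δv = 5093 + 4042 = 9135 m/s.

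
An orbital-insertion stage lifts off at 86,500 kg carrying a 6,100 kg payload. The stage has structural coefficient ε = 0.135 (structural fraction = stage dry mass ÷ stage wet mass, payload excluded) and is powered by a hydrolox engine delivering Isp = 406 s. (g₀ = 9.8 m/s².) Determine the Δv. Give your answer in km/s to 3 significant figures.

Stage wet mass = m₀ − payload = 86,500 − 6,100 = 80,400 kg.
Stage dry mass = ε × stage wet mass = 0.135 × 80,400 = 10,854 kg.
Burnout mass m_f = stage dry + payload = 10,854 + 6,100 = 16,954 kg.
v_e = Isp · g₀ = 406 × 9.8 = 3978.8 m/s.
Δv = v_e · ln(86,500/16,954) = 3978.8 × ln(5.102) = 3978.8 × 1.6296 ≈ 6484 m/s.

Δv ≈ 6.48 km/s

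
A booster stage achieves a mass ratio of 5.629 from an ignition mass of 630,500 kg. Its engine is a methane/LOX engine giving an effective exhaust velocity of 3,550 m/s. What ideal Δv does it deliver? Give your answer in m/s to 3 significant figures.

Using Δv = v_e ln(m₀/m_f): Δv = v_e · ln(5.629) = 3550.0 × 1.7279 ≈ 6134.2 m/s.

Δv ≈ 6130 m/s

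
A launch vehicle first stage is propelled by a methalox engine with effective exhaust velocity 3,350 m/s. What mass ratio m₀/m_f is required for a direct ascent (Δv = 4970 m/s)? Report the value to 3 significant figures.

mass ratio ≈ 4.41

Rocket equation: m₀/m_f = exp(Δv / v_e) = exp(4970 / 3350.0) = exp(1.4836) = 4.4087.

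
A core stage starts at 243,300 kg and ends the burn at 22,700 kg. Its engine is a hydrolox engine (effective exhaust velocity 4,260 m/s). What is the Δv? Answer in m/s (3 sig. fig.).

By the Tsiolkovsky rocket equation, Δv = v_e · ln(m₀/m_f) = 4260.0 × ln(10.72) = 4260.0 × 2.3719 ≈ 10104.4 m/s.

Δv ≈ 10100 m/s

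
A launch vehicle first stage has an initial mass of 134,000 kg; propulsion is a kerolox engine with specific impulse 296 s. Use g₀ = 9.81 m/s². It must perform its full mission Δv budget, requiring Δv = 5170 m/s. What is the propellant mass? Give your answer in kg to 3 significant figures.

propellant mass ≈ 111000 kg

v_e = Isp · g₀ = 296 × 9.81 = 2903.8 m/s.
m₀/m_f = exp(Δv / v_e) = exp(5170 / 2903.8) = exp(1.7805) = 5.9325.
m_f = 134,000 / 5.9325 = 22,587.4 kg, so propellant = m₀ − m_f = 134,000 − 22,587.4 = 111,412.6 kg.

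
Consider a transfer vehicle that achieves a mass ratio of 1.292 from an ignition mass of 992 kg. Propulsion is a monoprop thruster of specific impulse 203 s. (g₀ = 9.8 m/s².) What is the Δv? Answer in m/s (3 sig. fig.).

v_e = Isp · g₀ = 203 × 9.8 = 1989.4 m/s.
Δv = v_e · ln(1.292) = 1989.4 × 0.2562 ≈ 509.7 m/s.

Δv ≈ 510 m/s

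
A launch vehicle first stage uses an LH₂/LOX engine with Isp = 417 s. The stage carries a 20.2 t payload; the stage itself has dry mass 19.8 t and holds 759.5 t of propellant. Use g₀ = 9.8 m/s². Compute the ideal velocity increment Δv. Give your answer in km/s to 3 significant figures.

v_e = Isp · g₀ = 417 × 9.8 = 4086.6 m/s.
m₀ = payload + dry + propellant = 20.2 + 19.8 + 759.5 = 799.5 t.
m_f = payload + dry = 20.2 + 19.8 = 40 t.
Using Δv = v_e ln(m₀/m_f): Δv = v_e · ln(m₀/m_f) = 4086.6 × ln(19.99) = 4086.6 × 2.9951 ≈ 12239.8 m/s.

Δv ≈ 12.2 km/s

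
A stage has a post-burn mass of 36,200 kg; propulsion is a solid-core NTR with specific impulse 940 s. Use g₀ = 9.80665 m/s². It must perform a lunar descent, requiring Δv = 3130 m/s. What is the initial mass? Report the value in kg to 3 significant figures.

initial mass ≈ 50800 kg

v_e = Isp · g₀ = 940 × 9.80665 = 9218.3 m/s.
Rocket equation: m₀/m_f = exp(Δv / v_e) = exp(3130 / 9218.3) = exp(0.3395) = 1.4043.
m₀ = m_f × 1.4043 = 36,200 × 1.4043 = 50,835.7 kg.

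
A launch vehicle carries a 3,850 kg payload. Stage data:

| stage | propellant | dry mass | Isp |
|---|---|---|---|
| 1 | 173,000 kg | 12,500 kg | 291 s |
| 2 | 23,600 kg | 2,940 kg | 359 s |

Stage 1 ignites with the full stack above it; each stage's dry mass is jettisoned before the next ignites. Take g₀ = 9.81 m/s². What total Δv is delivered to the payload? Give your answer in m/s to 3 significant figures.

Δv ≈ 9890 m/s

Ignition mass of stage 1 = 173,000+12,500 + 23,600+2,940 + 3,850 = 215,890 kg.
Stage 1: m₀ = 215,890 kg, m_f = 215,890 − 173,000 = 42,890 kg; Δv = 291×9.81×ln(5.034) = 2854.7×1.6161 ≈ 4614 m/s.
Stage 2: m₀ = 30,390 kg, m_f = 30,390 − 23,600 = 6,790 kg; Δv = 359×9.81×ln(4.476) = 3521.8×1.4987 ≈ 5278 m/s.
Total Δv = 4614 + 5278 = 9892 m/s.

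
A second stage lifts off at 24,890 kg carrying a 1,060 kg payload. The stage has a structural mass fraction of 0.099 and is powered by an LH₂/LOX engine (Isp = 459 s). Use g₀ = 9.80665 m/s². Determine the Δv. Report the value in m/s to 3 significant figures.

Δv ≈ 8940 m/s

Stage wet mass = m₀ − payload = 24,890 − 1,060 = 23,830 kg.
Stage dry mass = ε × stage wet mass = 0.099 × 23,830 = 2,359.17 kg.
Burnout mass m_f = stage dry + payload = 2,359.17 + 1,060 = 3,419.17 kg.
v_e = Isp · g₀ = 459 × 9.80665 = 4501.3 m/s.
By the Tsiolkovsky rocket equation, Δv = v_e · ln(24,890/3,419.17) = 4501.3 × ln(7.28) = 4501.3 × 1.9851 ≈ 8935 m/s.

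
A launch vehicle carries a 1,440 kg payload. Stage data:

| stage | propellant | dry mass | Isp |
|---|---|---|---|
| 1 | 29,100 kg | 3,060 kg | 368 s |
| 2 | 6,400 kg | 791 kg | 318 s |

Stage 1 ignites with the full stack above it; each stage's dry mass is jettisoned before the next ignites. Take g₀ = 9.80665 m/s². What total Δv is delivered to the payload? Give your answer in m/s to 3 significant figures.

Ignition mass of stage 1 = 29,100+3,060 + 6,400+791 + 1,440 = 40,791 kg.
Stage 1: m₀ = 40,791 kg, m_f = 40,791 − 29,100 = 11,691 kg; Δv = 368×9.80665×ln(3.489) = 3608.8×1.2496 ≈ 4510 m/s.
Stage 2: m₀ = 8,631 kg, m_f = 8,631 − 6,400 = 2,231 kg; Δv = 318×9.80665×ln(3.869) = 3118.5×1.3529 ≈ 4219 m/s.
Total Δv = 4510 + 4219 = 8729 m/s.

Δv ≈ 8730 m/s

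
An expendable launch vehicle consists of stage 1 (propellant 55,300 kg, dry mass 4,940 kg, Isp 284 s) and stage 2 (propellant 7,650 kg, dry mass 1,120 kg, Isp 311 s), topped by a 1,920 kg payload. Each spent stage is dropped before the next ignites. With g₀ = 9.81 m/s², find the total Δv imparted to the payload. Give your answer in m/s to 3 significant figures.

Δv ≈ 8050 m/s

Ignition mass of stage 1 = 55,300+4,940 + 7,650+1,120 + 1,920 = 70,930 kg.
Stage 1: m₀ = 70,930 kg, m_f = 70,930 − 55,300 = 15,630 kg; Δv = 284×9.81×ln(4.538) = 2786.0×1.5125 ≈ 4214 m/s.
Stage 2: m₀ = 10,690 kg, m_f = 10,690 − 7,650 = 3,040 kg; Δv = 311×9.81×ln(3.516) = 3050.9×1.2575 ≈ 3836 m/s.
Total Δv = 4214 + 3836 = 8050 m/s.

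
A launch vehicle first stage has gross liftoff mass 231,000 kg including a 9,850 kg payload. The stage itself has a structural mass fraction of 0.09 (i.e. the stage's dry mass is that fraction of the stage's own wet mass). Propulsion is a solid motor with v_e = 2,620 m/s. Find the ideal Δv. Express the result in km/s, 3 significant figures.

Δv ≈ 5.37 km/s

Stage wet mass = m₀ − payload = 231,000 − 9,850 = 221,150 kg.
Stage dry mass = ε × stage wet mass = 0.09 × 221,150 = 19,903.5 kg.
Burnout mass m_f = stage dry + payload = 19,903.5 + 9,850 = 29,753.5 kg.
Δv = v_e · ln(231,000/29,753.5) = 2620.0 × ln(7.764) = 2620.0 × 2.0495 ≈ 5370 m/s.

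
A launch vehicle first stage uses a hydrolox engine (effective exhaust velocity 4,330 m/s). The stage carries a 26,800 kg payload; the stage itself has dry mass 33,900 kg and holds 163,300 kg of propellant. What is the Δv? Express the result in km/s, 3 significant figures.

m₀ = payload + dry + propellant = 26,800 + 33,900 + 163,300 = 224,000 kg.
m_f = payload + dry = 26,800 + 33,900 = 60,700 kg.
Rocket equation: Δv = v_e · ln(m₀/m_f) = 4330.0 × ln(3.69) = 4330.0 × 1.3057 ≈ 5653.7 m/s.

Δv ≈ 5.65 km/s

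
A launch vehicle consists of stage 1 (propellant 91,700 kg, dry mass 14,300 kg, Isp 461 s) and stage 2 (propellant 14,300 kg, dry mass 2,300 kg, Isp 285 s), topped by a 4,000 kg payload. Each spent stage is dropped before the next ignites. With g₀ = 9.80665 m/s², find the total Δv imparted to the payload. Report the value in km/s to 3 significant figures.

Δv ≈ 9.14 km/s

Ignition mass of stage 1 = 91,700+14,300 + 14,300+2,300 + 4,000 = 126,600 kg.
Stage 1: m₀ = 126,600 kg, m_f = 126,600 − 91,700 = 34,900 kg; Δv = 461×9.80665×ln(3.628) = 4520.9×1.2885 ≈ 5825 m/s.
Stage 2: m₀ = 20,600 kg, m_f = 20,600 − 14,300 = 6,300 kg; Δv = 285×9.80665×ln(3.27) = 2794.9×1.1847 ≈ 3311 m/s.
Total Δv = 5825 + 3311 = 9136 m/s.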